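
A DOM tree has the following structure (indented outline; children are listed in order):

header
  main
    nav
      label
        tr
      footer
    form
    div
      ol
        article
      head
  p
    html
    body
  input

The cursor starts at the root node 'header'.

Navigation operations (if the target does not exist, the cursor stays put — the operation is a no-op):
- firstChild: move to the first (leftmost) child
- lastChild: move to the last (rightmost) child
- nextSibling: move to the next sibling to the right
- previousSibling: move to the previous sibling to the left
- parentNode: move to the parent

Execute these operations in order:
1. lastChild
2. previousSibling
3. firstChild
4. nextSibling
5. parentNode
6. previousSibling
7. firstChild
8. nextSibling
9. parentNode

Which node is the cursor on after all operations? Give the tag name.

Answer: main

Derivation:
After 1 (lastChild): input
After 2 (previousSibling): p
After 3 (firstChild): html
After 4 (nextSibling): body
After 5 (parentNode): p
After 6 (previousSibling): main
After 7 (firstChild): nav
After 8 (nextSibling): form
After 9 (parentNode): main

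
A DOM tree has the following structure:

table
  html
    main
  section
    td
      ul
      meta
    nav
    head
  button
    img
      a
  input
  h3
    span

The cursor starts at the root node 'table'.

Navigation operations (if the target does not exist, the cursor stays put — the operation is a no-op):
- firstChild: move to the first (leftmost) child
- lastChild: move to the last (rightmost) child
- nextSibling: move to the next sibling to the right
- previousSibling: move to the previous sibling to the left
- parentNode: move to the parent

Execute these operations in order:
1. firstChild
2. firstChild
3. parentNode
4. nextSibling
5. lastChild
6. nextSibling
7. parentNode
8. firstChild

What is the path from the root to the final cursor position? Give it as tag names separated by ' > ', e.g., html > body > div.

Answer: table > section > td

Derivation:
After 1 (firstChild): html
After 2 (firstChild): main
After 3 (parentNode): html
After 4 (nextSibling): section
After 5 (lastChild): head
After 6 (nextSibling): head (no-op, stayed)
After 7 (parentNode): section
After 8 (firstChild): td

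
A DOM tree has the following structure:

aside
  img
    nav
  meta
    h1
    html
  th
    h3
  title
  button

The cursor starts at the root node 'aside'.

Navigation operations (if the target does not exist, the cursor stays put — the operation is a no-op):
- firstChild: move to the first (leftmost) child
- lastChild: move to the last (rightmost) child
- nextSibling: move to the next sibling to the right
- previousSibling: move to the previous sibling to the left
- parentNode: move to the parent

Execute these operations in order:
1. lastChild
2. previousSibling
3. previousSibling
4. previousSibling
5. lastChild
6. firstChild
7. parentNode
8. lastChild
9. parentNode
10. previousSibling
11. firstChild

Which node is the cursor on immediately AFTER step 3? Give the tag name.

Answer: th

Derivation:
After 1 (lastChild): button
After 2 (previousSibling): title
After 3 (previousSibling): th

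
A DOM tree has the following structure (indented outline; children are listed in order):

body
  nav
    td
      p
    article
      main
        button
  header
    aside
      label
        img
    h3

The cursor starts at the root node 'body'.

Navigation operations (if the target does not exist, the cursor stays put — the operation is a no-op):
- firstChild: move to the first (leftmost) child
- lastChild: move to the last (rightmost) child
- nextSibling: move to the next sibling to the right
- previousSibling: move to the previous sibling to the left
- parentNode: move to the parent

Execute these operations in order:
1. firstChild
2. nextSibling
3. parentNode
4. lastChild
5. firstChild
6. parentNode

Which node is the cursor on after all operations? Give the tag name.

After 1 (firstChild): nav
After 2 (nextSibling): header
After 3 (parentNode): body
After 4 (lastChild): header
After 5 (firstChild): aside
After 6 (parentNode): header

Answer: header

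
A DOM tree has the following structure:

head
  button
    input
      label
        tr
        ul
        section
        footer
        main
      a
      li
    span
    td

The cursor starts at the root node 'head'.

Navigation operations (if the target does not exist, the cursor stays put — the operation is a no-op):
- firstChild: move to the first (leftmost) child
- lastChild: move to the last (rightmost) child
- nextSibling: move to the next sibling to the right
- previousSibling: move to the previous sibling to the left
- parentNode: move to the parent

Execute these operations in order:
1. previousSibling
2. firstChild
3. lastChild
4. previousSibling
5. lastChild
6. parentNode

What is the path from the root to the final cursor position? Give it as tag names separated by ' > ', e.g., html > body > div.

After 1 (previousSibling): head (no-op, stayed)
After 2 (firstChild): button
After 3 (lastChild): td
After 4 (previousSibling): span
After 5 (lastChild): span (no-op, stayed)
After 6 (parentNode): button

Answer: head > button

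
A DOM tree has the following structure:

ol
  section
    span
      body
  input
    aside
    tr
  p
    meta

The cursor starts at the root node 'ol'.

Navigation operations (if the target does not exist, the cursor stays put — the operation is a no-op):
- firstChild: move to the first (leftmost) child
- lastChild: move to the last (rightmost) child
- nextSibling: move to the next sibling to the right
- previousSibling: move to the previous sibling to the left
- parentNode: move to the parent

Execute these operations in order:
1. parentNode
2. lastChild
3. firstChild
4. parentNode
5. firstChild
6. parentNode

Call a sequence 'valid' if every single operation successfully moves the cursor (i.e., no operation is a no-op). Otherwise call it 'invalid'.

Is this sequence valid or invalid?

Answer: invalid

Derivation:
After 1 (parentNode): ol (no-op, stayed)
After 2 (lastChild): p
After 3 (firstChild): meta
After 4 (parentNode): p
After 5 (firstChild): meta
After 6 (parentNode): p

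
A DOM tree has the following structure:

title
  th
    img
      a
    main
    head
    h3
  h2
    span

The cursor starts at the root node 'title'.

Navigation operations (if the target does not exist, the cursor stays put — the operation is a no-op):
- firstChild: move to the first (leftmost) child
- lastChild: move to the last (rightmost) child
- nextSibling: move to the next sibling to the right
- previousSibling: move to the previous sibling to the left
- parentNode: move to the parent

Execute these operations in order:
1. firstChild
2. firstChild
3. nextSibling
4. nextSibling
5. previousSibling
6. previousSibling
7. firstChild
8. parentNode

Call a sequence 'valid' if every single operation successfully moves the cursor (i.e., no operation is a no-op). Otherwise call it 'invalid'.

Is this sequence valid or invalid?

Answer: valid

Derivation:
After 1 (firstChild): th
After 2 (firstChild): img
After 3 (nextSibling): main
After 4 (nextSibling): head
After 5 (previousSibling): main
After 6 (previousSibling): img
After 7 (firstChild): a
After 8 (parentNode): img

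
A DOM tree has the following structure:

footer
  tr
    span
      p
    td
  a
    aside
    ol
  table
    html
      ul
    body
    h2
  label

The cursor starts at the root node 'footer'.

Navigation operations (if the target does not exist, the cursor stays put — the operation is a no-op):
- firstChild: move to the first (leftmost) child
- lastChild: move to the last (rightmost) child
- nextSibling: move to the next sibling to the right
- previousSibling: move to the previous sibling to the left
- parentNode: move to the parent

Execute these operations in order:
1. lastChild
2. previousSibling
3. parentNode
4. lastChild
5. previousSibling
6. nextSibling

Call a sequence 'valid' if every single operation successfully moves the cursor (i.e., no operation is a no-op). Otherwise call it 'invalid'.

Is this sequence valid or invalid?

After 1 (lastChild): label
After 2 (previousSibling): table
After 3 (parentNode): footer
After 4 (lastChild): label
After 5 (previousSibling): table
After 6 (nextSibling): label

Answer: valid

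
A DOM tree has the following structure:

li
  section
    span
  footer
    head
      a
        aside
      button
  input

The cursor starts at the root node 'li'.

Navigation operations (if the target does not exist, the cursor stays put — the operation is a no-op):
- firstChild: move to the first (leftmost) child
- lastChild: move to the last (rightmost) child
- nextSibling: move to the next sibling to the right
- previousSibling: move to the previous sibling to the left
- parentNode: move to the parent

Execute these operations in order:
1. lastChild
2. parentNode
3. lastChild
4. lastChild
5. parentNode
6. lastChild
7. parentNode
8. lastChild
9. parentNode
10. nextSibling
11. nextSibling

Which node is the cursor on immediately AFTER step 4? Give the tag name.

Answer: input

Derivation:
After 1 (lastChild): input
After 2 (parentNode): li
After 3 (lastChild): input
After 4 (lastChild): input (no-op, stayed)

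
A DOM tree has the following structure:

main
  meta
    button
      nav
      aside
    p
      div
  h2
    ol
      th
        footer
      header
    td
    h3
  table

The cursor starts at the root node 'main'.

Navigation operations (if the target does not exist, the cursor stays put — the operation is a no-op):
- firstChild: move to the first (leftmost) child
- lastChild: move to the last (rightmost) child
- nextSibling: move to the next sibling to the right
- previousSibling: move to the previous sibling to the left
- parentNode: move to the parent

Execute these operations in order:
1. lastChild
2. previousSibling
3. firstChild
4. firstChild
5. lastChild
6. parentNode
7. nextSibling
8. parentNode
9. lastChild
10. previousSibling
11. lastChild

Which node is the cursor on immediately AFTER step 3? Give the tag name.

Answer: ol

Derivation:
After 1 (lastChild): table
After 2 (previousSibling): h2
After 3 (firstChild): ol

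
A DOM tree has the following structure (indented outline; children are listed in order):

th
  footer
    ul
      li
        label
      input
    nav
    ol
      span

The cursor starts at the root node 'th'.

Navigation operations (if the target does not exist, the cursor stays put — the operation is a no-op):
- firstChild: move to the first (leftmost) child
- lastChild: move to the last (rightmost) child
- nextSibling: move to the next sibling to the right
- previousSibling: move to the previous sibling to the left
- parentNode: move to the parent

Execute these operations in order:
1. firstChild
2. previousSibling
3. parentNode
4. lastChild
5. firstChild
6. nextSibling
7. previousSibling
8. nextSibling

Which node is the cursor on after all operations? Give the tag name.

After 1 (firstChild): footer
After 2 (previousSibling): footer (no-op, stayed)
After 3 (parentNode): th
After 4 (lastChild): footer
After 5 (firstChild): ul
After 6 (nextSibling): nav
After 7 (previousSibling): ul
After 8 (nextSibling): nav

Answer: nav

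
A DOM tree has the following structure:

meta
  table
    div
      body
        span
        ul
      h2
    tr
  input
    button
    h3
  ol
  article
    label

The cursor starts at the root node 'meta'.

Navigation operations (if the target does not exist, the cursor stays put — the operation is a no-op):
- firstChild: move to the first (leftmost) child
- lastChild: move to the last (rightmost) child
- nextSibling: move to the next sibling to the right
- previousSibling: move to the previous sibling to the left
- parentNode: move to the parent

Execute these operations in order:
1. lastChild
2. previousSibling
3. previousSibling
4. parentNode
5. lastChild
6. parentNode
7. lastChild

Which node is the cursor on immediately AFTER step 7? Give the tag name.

After 1 (lastChild): article
After 2 (previousSibling): ol
After 3 (previousSibling): input
After 4 (parentNode): meta
After 5 (lastChild): article
After 6 (parentNode): meta
After 7 (lastChild): article

Answer: article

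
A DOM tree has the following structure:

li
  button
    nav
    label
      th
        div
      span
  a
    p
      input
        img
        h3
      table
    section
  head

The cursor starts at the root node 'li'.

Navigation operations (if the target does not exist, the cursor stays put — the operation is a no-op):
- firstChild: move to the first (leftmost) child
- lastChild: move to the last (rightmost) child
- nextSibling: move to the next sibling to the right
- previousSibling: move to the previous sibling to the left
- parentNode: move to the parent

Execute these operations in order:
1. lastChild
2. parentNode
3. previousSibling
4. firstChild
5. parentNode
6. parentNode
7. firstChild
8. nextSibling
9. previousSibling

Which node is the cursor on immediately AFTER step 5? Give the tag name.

After 1 (lastChild): head
After 2 (parentNode): li
After 3 (previousSibling): li (no-op, stayed)
After 4 (firstChild): button
After 5 (parentNode): li

Answer: li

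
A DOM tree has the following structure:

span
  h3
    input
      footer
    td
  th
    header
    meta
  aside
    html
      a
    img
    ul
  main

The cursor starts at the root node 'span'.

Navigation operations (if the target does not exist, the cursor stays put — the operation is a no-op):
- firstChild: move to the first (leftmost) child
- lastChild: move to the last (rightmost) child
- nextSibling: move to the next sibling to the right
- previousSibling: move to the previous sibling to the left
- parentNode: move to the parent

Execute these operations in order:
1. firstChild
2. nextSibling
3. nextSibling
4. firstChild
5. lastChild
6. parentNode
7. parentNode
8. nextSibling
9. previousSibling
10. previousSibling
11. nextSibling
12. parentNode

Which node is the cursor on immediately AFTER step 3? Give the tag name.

Answer: aside

Derivation:
After 1 (firstChild): h3
After 2 (nextSibling): th
After 3 (nextSibling): aside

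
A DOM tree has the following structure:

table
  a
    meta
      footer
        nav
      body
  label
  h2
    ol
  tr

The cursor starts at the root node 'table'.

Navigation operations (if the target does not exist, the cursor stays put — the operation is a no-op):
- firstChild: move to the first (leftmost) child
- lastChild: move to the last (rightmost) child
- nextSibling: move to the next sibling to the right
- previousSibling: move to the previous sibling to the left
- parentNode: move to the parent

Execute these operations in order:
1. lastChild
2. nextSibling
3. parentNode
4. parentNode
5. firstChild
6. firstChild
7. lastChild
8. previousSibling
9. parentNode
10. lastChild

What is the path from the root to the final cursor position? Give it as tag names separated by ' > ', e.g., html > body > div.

Answer: table > a > meta > body

Derivation:
After 1 (lastChild): tr
After 2 (nextSibling): tr (no-op, stayed)
After 3 (parentNode): table
After 4 (parentNode): table (no-op, stayed)
After 5 (firstChild): a
After 6 (firstChild): meta
After 7 (lastChild): body
After 8 (previousSibling): footer
After 9 (parentNode): meta
After 10 (lastChild): body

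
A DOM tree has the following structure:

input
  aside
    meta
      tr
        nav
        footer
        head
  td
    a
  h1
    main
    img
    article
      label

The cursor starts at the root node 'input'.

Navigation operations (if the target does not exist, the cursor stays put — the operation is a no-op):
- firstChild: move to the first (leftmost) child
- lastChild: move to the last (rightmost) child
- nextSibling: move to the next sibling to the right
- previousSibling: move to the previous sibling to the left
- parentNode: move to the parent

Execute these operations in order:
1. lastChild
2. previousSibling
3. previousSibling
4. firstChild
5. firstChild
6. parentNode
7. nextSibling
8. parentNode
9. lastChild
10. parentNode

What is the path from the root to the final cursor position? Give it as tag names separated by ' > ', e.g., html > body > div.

After 1 (lastChild): h1
After 2 (previousSibling): td
After 3 (previousSibling): aside
After 4 (firstChild): meta
After 5 (firstChild): tr
After 6 (parentNode): meta
After 7 (nextSibling): meta (no-op, stayed)
After 8 (parentNode): aside
After 9 (lastChild): meta
After 10 (parentNode): aside

Answer: input > aside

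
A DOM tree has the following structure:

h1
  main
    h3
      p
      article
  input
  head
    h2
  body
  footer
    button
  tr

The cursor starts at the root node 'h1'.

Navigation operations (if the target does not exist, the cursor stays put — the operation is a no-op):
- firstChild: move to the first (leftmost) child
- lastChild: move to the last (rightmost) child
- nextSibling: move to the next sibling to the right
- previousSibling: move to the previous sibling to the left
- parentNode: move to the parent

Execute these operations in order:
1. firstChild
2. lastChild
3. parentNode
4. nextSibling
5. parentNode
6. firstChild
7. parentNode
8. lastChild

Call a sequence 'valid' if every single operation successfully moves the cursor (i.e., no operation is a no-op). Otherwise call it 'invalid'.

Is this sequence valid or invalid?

After 1 (firstChild): main
After 2 (lastChild): h3
After 3 (parentNode): main
After 4 (nextSibling): input
After 5 (parentNode): h1
After 6 (firstChild): main
After 7 (parentNode): h1
After 8 (lastChild): tr

Answer: valid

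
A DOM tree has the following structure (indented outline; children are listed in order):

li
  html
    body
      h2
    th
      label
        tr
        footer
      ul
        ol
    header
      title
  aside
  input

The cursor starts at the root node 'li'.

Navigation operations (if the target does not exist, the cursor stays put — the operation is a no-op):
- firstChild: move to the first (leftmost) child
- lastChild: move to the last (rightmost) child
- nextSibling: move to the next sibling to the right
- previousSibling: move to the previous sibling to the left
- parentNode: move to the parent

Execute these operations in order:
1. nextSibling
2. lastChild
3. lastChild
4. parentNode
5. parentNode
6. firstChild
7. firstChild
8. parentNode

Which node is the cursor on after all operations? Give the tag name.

Answer: html

Derivation:
After 1 (nextSibling): li (no-op, stayed)
After 2 (lastChild): input
After 3 (lastChild): input (no-op, stayed)
After 4 (parentNode): li
After 5 (parentNode): li (no-op, stayed)
After 6 (firstChild): html
After 7 (firstChild): body
After 8 (parentNode): html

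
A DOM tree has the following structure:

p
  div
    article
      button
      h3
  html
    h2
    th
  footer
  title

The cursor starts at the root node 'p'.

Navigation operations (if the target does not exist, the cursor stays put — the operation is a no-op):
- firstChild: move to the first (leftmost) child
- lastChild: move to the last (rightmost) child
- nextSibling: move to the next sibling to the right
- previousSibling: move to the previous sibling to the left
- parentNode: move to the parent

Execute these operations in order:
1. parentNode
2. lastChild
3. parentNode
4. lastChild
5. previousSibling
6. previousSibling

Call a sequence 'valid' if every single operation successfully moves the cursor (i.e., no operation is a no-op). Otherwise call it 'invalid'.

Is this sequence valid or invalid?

Answer: invalid

Derivation:
After 1 (parentNode): p (no-op, stayed)
After 2 (lastChild): title
After 3 (parentNode): p
After 4 (lastChild): title
After 5 (previousSibling): footer
After 6 (previousSibling): html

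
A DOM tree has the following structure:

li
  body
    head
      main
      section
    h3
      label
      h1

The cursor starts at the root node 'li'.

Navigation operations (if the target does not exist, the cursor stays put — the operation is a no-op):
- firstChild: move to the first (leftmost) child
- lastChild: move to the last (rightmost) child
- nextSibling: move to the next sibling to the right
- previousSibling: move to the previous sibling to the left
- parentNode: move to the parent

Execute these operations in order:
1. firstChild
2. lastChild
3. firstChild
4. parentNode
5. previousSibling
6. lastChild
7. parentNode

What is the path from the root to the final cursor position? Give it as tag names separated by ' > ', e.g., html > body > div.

Answer: li > body > head

Derivation:
After 1 (firstChild): body
After 2 (lastChild): h3
After 3 (firstChild): label
After 4 (parentNode): h3
After 5 (previousSibling): head
After 6 (lastChild): section
After 7 (parentNode): head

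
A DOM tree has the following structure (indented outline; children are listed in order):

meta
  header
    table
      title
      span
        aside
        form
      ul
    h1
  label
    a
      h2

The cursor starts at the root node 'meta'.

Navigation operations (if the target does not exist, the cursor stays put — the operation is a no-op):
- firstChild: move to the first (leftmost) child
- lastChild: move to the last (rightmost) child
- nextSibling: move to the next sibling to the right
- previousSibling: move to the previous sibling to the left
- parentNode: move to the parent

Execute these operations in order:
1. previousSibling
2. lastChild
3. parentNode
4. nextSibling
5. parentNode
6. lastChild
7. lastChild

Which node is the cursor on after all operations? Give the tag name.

Answer: a

Derivation:
After 1 (previousSibling): meta (no-op, stayed)
After 2 (lastChild): label
After 3 (parentNode): meta
After 4 (nextSibling): meta (no-op, stayed)
After 5 (parentNode): meta (no-op, stayed)
After 6 (lastChild): label
After 7 (lastChild): a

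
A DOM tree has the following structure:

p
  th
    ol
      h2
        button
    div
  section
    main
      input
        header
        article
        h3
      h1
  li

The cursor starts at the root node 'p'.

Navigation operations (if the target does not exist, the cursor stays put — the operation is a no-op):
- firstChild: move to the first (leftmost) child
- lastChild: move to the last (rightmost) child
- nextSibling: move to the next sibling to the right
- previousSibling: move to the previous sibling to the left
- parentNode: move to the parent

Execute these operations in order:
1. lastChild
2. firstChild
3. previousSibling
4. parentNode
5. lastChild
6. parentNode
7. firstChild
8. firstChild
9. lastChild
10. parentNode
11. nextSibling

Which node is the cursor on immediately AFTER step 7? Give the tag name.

After 1 (lastChild): li
After 2 (firstChild): li (no-op, stayed)
After 3 (previousSibling): section
After 4 (parentNode): p
After 5 (lastChild): li
After 6 (parentNode): p
After 7 (firstChild): th

Answer: th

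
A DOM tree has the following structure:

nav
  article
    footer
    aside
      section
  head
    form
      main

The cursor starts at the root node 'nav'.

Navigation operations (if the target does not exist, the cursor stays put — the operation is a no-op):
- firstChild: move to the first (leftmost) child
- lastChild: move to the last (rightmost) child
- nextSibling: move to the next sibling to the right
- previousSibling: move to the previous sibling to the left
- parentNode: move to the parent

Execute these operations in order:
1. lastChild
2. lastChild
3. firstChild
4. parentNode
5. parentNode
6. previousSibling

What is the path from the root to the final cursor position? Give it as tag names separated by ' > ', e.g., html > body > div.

Answer: nav > article

Derivation:
After 1 (lastChild): head
After 2 (lastChild): form
After 3 (firstChild): main
After 4 (parentNode): form
After 5 (parentNode): head
After 6 (previousSibling): article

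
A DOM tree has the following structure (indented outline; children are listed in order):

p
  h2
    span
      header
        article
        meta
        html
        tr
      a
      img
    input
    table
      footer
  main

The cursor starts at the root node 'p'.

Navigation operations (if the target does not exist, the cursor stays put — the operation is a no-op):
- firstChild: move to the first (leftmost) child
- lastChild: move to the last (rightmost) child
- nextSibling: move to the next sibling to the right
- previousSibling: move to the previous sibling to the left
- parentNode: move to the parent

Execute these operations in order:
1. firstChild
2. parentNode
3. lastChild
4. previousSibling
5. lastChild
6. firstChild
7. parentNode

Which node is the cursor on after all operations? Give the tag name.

Answer: table

Derivation:
After 1 (firstChild): h2
After 2 (parentNode): p
After 3 (lastChild): main
After 4 (previousSibling): h2
After 5 (lastChild): table
After 6 (firstChild): footer
After 7 (parentNode): table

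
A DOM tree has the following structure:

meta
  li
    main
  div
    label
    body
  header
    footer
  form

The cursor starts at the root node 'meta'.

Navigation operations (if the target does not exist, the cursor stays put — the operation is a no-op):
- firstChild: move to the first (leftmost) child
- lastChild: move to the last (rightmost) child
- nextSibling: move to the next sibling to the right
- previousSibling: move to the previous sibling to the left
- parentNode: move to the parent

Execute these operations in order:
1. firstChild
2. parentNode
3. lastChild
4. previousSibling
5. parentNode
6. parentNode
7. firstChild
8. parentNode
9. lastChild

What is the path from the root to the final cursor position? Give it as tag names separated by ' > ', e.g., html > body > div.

Answer: meta > form

Derivation:
After 1 (firstChild): li
After 2 (parentNode): meta
After 3 (lastChild): form
After 4 (previousSibling): header
After 5 (parentNode): meta
After 6 (parentNode): meta (no-op, stayed)
After 7 (firstChild): li
After 8 (parentNode): meta
After 9 (lastChild): form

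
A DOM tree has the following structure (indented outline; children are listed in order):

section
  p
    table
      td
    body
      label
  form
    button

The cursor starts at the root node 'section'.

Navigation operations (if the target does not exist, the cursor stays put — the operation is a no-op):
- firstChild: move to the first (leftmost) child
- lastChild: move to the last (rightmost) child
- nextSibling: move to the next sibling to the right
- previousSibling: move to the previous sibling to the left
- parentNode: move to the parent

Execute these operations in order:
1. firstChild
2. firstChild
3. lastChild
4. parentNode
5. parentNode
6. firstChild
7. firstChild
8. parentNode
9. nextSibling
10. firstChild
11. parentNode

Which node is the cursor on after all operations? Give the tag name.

Answer: body

Derivation:
After 1 (firstChild): p
After 2 (firstChild): table
After 3 (lastChild): td
After 4 (parentNode): table
After 5 (parentNode): p
After 6 (firstChild): table
After 7 (firstChild): td
After 8 (parentNode): table
After 9 (nextSibling): body
After 10 (firstChild): label
After 11 (parentNode): body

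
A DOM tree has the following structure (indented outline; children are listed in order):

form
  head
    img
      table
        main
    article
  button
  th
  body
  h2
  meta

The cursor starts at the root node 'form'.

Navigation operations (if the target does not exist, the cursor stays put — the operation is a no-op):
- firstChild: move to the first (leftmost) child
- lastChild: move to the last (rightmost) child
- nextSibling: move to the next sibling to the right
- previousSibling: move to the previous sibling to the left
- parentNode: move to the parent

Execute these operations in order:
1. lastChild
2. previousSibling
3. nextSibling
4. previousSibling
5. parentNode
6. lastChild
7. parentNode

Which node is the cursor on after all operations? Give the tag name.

Answer: form

Derivation:
After 1 (lastChild): meta
After 2 (previousSibling): h2
After 3 (nextSibling): meta
After 4 (previousSibling): h2
After 5 (parentNode): form
After 6 (lastChild): meta
After 7 (parentNode): form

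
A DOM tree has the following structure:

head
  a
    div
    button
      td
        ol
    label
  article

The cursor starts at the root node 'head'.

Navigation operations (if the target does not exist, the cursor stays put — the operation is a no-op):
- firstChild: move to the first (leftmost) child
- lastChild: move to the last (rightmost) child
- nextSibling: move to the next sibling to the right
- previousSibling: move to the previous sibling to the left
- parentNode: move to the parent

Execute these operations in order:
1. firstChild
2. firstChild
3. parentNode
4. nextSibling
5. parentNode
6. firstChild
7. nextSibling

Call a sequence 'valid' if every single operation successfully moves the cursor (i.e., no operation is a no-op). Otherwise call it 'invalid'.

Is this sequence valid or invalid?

After 1 (firstChild): a
After 2 (firstChild): div
After 3 (parentNode): a
After 4 (nextSibling): article
After 5 (parentNode): head
After 6 (firstChild): a
After 7 (nextSibling): article

Answer: valid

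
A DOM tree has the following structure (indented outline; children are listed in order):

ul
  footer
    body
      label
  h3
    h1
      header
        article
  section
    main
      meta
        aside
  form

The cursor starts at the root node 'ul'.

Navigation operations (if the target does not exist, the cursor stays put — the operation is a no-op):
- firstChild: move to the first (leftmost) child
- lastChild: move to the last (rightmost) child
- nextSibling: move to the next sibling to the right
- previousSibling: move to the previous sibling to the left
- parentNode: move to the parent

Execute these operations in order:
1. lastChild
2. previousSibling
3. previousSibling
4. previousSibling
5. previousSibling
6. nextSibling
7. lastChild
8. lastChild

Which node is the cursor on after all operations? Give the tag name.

Answer: header

Derivation:
After 1 (lastChild): form
After 2 (previousSibling): section
After 3 (previousSibling): h3
After 4 (previousSibling): footer
After 5 (previousSibling): footer (no-op, stayed)
After 6 (nextSibling): h3
After 7 (lastChild): h1
After 8 (lastChild): header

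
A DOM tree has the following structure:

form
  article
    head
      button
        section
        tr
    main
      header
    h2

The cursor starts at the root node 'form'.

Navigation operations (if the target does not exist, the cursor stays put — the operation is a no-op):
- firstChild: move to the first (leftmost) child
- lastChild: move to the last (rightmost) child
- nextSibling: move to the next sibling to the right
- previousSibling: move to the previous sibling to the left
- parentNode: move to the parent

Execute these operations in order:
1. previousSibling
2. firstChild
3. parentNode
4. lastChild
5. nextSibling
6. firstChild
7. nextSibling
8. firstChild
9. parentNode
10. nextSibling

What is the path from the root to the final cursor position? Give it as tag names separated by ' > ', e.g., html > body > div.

After 1 (previousSibling): form (no-op, stayed)
After 2 (firstChild): article
After 3 (parentNode): form
After 4 (lastChild): article
After 5 (nextSibling): article (no-op, stayed)
After 6 (firstChild): head
After 7 (nextSibling): main
After 8 (firstChild): header
After 9 (parentNode): main
After 10 (nextSibling): h2

Answer: form > article > h2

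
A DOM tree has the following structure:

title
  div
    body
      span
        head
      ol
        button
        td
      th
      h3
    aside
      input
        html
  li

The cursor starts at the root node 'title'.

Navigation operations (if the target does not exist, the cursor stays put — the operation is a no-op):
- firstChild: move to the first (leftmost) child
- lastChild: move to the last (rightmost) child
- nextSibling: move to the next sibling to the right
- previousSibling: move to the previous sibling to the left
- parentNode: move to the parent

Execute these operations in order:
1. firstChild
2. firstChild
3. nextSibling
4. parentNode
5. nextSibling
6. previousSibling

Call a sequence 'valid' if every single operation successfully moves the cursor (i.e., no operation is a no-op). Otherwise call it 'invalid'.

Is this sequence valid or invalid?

After 1 (firstChild): div
After 2 (firstChild): body
After 3 (nextSibling): aside
After 4 (parentNode): div
After 5 (nextSibling): li
After 6 (previousSibling): div

Answer: valid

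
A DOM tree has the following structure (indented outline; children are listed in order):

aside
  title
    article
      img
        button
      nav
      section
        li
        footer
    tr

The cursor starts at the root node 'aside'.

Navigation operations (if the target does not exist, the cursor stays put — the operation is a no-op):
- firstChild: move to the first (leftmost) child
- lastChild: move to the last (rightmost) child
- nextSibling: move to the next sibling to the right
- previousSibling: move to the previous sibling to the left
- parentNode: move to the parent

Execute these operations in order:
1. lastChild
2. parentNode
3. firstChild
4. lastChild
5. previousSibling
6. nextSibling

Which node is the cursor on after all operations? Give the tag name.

After 1 (lastChild): title
After 2 (parentNode): aside
After 3 (firstChild): title
After 4 (lastChild): tr
After 5 (previousSibling): article
After 6 (nextSibling): tr

Answer: tr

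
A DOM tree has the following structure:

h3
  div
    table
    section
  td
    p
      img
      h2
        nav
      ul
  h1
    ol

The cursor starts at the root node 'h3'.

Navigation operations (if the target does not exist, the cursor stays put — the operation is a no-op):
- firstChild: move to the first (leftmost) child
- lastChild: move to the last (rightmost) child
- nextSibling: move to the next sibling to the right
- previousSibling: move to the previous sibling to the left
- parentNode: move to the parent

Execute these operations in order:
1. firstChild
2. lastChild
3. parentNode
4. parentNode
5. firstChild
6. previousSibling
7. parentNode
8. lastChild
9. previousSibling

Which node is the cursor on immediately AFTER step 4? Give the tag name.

After 1 (firstChild): div
After 2 (lastChild): section
After 3 (parentNode): div
After 4 (parentNode): h3

Answer: h3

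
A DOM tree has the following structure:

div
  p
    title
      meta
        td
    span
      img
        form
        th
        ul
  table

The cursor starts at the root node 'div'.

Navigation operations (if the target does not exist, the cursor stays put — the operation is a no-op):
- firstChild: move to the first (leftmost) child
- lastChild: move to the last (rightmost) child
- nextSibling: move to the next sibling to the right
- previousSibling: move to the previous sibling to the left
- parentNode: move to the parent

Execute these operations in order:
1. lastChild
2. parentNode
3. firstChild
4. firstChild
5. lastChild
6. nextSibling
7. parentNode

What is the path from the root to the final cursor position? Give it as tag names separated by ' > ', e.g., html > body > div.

Answer: div > p > title

Derivation:
After 1 (lastChild): table
After 2 (parentNode): div
After 3 (firstChild): p
After 4 (firstChild): title
After 5 (lastChild): meta
After 6 (nextSibling): meta (no-op, stayed)
After 7 (parentNode): title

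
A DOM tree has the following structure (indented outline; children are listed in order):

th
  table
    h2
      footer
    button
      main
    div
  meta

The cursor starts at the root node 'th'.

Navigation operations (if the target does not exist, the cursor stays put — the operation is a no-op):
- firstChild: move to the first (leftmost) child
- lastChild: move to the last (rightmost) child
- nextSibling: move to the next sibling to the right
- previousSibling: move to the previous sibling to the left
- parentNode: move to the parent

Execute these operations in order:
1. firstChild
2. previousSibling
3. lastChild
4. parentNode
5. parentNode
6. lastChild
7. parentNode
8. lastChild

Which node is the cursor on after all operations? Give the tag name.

Answer: meta

Derivation:
After 1 (firstChild): table
After 2 (previousSibling): table (no-op, stayed)
After 3 (lastChild): div
After 4 (parentNode): table
After 5 (parentNode): th
After 6 (lastChild): meta
After 7 (parentNode): th
After 8 (lastChild): meta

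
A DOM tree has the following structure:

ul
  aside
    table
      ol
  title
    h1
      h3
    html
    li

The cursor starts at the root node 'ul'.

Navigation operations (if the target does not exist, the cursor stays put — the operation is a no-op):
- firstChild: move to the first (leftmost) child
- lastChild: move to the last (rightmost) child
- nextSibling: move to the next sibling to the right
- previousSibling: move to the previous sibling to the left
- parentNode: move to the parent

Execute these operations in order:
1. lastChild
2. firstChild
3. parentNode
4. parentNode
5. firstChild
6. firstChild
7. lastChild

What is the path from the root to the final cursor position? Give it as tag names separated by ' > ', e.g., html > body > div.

Answer: ul > aside > table > ol

Derivation:
After 1 (lastChild): title
After 2 (firstChild): h1
After 3 (parentNode): title
After 4 (parentNode): ul
After 5 (firstChild): aside
After 6 (firstChild): table
After 7 (lastChild): ol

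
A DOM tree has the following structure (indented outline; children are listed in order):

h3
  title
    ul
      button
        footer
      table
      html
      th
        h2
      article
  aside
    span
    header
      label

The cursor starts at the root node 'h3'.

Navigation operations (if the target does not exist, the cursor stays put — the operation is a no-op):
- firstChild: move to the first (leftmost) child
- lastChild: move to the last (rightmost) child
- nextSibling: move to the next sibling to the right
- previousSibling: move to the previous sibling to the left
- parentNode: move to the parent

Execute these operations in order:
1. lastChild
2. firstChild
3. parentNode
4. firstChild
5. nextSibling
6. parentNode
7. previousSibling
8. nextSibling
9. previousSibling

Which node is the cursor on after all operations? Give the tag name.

After 1 (lastChild): aside
After 2 (firstChild): span
After 3 (parentNode): aside
After 4 (firstChild): span
After 5 (nextSibling): header
After 6 (parentNode): aside
After 7 (previousSibling): title
After 8 (nextSibling): aside
After 9 (previousSibling): title

Answer: title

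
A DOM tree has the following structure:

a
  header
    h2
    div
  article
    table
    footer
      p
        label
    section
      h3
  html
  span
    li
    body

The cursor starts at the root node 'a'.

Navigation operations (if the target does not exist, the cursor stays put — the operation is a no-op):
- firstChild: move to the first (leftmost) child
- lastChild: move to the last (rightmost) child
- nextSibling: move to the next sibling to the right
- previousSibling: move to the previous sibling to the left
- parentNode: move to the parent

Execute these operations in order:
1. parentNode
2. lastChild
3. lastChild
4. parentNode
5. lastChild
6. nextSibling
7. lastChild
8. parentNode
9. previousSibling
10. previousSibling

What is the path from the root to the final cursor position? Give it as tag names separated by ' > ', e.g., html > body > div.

After 1 (parentNode): a (no-op, stayed)
After 2 (lastChild): span
After 3 (lastChild): body
After 4 (parentNode): span
After 5 (lastChild): body
After 6 (nextSibling): body (no-op, stayed)
After 7 (lastChild): body (no-op, stayed)
After 8 (parentNode): span
After 9 (previousSibling): html
After 10 (previousSibling): article

Answer: a > article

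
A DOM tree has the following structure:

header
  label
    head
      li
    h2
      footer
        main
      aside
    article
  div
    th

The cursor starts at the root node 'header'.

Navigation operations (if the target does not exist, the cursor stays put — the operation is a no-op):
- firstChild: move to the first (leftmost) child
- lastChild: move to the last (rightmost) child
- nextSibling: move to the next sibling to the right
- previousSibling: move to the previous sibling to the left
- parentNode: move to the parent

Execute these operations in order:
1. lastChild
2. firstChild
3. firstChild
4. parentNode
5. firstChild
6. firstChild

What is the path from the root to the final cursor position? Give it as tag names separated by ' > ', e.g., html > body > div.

After 1 (lastChild): div
After 2 (firstChild): th
After 3 (firstChild): th (no-op, stayed)
After 4 (parentNode): div
After 5 (firstChild): th
After 6 (firstChild): th (no-op, stayed)

Answer: header > div > th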